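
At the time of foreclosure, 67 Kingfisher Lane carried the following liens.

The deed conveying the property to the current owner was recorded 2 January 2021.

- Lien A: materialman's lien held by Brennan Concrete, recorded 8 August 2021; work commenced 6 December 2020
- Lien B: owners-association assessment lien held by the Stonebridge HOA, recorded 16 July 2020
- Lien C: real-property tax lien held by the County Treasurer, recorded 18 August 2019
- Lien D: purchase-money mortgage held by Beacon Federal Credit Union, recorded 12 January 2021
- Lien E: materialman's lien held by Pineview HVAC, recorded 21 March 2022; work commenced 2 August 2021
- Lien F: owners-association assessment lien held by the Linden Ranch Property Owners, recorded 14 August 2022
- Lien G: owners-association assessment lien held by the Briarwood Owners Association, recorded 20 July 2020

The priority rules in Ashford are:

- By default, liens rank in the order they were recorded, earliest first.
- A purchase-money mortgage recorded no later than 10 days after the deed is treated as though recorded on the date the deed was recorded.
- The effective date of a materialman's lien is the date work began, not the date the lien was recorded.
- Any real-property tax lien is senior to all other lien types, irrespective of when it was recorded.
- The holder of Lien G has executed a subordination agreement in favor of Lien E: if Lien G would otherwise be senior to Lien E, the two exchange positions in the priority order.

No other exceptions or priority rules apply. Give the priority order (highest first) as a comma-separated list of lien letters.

Effective dates after the stated exceptions: A is treated as recorded 6 December 2020, the work-commencement date; D's effective date is the deed date, 2 January 2021; E's effective date is 2 August 2021, when work began.
C, as a real-property tax lien, has superpriority and ranks first.
The other liens, earliest effective date first: B (16 July 2020), G (20 July 2020), A (6 December 2020), D (2 January 2021), E (2 August 2021), F (14 August 2022).
G would otherwise be senior to E, so under the subordination agreement G and E exchange positions.

C, B, E, A, D, G, F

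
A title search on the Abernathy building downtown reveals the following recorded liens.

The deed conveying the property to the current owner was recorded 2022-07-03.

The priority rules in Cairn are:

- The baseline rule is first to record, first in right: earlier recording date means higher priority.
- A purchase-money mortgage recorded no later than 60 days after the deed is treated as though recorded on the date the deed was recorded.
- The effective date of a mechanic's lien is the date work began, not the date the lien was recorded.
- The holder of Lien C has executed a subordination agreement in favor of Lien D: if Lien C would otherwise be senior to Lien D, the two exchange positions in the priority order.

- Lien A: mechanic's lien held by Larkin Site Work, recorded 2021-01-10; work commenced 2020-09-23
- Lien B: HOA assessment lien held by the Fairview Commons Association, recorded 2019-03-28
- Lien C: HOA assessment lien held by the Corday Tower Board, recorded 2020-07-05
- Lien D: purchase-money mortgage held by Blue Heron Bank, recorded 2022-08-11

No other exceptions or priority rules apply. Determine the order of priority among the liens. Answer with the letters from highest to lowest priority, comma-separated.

B, D, A, C

Adjusting effective dates: A is treated as recorded 2020-09-23, the work-commencement date; D was recorded within the 60-day window, so its effective date is the deed date 2022-07-03.
By effective date, earliest first: B (2019-03-28), C (2020-07-05), A (2020-09-23), D (2022-07-03).
The subordination applies — C was senior to D — so C and D swap.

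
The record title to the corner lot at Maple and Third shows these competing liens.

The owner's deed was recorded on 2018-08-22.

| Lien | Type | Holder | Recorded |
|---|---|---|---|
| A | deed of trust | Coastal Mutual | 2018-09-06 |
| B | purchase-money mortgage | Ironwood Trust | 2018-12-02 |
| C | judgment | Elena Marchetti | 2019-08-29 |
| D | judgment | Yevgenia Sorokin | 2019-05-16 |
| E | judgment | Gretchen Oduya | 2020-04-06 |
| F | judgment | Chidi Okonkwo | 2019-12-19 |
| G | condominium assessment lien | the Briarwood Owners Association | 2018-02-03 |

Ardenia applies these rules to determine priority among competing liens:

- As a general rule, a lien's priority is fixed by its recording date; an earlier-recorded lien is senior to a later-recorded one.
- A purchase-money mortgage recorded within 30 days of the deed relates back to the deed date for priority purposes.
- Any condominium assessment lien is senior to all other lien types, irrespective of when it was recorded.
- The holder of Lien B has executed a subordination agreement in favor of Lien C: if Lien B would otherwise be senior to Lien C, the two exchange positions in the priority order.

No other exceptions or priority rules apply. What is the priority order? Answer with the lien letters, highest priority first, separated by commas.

G, A, C, D, B, F, E

Effective dates after the stated exceptions: B missed the 30-day window (102 days after the deed), so its recording date stands.
As a condominium assessment lien, G is senior to every other lien.
Among the remaining liens, by effective date: A (2018-09-06), B (2018-12-02), D (2019-05-16), C (2019-08-29), F (2019-12-19), E (2020-04-06).
Because B would otherwise rank above C, the subordination swaps them.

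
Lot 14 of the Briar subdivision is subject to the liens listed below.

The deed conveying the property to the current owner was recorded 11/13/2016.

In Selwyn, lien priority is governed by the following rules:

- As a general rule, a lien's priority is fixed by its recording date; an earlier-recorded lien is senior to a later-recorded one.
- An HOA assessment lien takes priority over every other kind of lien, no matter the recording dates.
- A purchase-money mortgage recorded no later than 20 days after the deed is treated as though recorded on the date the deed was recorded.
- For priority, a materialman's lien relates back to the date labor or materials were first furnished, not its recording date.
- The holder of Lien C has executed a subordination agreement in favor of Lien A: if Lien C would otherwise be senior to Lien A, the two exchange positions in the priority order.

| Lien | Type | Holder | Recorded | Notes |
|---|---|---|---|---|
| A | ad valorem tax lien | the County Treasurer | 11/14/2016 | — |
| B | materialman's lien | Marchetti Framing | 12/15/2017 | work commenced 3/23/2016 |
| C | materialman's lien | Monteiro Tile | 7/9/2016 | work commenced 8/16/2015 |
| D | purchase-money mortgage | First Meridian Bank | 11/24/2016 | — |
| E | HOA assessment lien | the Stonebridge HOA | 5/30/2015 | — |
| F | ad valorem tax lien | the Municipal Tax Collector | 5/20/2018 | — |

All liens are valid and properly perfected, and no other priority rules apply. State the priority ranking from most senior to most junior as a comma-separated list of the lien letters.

First, effective dates: B relates back to 3/23/2016 (work commenced); C is treated as recorded 8/16/2015, the work-commencement date; D was recorded within the 20-day window, so its effective date is the deed date 11/13/2016.
E, as an HOA assessment lien, has superpriority and ranks first.
Remaining liens by effective date: C (8/16/2015), B (3/23/2016), D (11/13/2016), A (11/14/2016), F (5/20/2018).
C would otherwise be senior to A, so under the subordination agreement C and A exchange positions.

E, A, B, D, C, F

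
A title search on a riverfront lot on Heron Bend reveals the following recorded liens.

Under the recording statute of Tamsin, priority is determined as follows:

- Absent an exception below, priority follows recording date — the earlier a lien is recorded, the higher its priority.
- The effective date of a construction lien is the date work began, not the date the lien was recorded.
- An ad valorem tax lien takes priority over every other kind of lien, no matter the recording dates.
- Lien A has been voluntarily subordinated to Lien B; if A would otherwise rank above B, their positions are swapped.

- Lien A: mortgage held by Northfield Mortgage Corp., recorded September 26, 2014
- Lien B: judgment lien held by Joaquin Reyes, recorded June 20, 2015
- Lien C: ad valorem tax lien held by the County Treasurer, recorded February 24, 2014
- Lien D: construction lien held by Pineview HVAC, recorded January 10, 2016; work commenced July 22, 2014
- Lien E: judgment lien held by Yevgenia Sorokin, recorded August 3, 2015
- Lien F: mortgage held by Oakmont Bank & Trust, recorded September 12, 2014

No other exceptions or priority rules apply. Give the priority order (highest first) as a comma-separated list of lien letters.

C, D, F, B, A, E

Effective dates after the stated exceptions: D relates back to July 22, 2014 (work commenced).
C, as an ad valorem tax lien, has superpriority and ranks first.
The other liens, earliest effective date first: D (July 22, 2014), F (September 12, 2014), A (September 26, 2014), B (June 20, 2015), E (August 3, 2015).
A is senior to B before the subordination, so the two trade places.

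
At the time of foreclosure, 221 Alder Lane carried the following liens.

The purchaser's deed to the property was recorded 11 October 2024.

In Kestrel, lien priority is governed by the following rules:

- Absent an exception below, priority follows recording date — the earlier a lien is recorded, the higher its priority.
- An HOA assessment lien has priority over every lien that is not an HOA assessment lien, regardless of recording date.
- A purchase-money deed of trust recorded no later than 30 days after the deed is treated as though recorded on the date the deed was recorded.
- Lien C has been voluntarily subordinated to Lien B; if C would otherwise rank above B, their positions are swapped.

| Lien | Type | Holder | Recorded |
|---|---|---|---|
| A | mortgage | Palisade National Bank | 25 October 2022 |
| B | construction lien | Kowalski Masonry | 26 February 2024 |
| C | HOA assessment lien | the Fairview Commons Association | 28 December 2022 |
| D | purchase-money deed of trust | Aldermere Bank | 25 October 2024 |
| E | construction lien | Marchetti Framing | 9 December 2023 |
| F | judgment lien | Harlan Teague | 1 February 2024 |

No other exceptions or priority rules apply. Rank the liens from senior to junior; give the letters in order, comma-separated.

B, A, E, F, C, D

First, effective dates: D was recorded within the 30-day window, so its effective date is the deed date 11 October 2024.
As an HOA assessment lien, C is senior to every other lien.
The other liens, earliest effective date first: A (25 October 2022), E (9 December 2023), F (1 February 2024), B (26 February 2024), D (11 October 2024).
C would otherwise be senior to B, so under the subordination agreement C and B exchange positions.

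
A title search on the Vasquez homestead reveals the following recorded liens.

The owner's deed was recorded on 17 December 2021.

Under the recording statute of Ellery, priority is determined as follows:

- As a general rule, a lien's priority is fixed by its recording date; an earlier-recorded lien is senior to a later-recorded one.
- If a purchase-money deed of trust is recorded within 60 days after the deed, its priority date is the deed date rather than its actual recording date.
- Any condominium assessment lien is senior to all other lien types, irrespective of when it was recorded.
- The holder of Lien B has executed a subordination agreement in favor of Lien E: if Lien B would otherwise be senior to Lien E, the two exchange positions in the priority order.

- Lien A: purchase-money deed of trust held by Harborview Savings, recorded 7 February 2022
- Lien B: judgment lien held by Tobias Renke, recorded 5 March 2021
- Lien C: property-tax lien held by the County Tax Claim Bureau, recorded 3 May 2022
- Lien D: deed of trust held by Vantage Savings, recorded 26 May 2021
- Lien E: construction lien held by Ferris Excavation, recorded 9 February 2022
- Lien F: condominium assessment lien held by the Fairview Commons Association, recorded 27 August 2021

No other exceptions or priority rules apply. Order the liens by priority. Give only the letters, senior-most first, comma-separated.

Adjusting effective dates: A relates back to the deed date 17 December 2021.
F is a condominium assessment lien, so it outranks all other liens regardless of date.
The other liens, earliest effective date first: B (5 March 2021), D (26 May 2021), A (17 December 2021), E (9 February 2022), C (3 May 2022).
B is senior to E before the subordination, so the two trade places.

F, E, D, A, B, C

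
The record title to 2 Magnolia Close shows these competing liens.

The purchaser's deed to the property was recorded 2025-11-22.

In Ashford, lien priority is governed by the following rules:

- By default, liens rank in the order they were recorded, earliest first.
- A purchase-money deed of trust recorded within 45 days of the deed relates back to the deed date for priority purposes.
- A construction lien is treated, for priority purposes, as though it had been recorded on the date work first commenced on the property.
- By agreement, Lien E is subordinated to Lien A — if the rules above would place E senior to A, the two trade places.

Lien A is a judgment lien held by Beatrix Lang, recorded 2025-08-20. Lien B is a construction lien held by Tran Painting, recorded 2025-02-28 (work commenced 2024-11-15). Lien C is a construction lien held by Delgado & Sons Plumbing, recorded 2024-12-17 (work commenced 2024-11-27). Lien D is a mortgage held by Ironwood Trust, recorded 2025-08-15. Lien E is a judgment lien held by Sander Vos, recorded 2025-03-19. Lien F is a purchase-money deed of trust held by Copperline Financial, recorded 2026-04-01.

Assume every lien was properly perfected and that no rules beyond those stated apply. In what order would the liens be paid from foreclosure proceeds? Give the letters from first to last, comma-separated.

B, C, A, D, E, F

Effective dates: B relates back to 2024-11-15 (work commenced); C is treated as recorded 2024-11-27, the work-commencement date; F missed the 45-day window (130 days after the deed), so its recording date stands.
Sorted by effective date: B (2024-11-15), C (2024-11-27), E (2025-03-19), D (2025-08-15), A (2025-08-20), F (2026-04-01).
The subordination applies — E was senior to A — so E and A swap.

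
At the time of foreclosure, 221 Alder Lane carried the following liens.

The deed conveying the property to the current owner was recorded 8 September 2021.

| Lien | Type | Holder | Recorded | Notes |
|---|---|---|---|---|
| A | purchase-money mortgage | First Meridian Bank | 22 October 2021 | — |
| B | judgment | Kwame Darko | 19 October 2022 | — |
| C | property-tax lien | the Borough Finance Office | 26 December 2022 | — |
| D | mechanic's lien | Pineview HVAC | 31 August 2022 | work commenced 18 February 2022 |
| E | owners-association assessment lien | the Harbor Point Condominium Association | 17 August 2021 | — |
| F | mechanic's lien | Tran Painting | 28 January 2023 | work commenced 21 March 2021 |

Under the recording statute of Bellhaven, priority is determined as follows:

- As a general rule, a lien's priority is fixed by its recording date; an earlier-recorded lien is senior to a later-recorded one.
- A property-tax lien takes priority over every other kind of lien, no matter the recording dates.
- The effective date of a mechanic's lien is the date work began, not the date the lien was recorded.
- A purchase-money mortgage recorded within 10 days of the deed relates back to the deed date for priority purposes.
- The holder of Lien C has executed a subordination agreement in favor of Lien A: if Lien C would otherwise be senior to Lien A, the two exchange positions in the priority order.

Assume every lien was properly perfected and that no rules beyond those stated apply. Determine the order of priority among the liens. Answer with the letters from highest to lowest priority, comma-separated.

A, F, E, C, D, B

First, effective dates: A was recorded 44 days after the deed, outside the 10-day window, so it keeps its recording date; D is treated as recorded 18 February 2022, the work-commencement date; F is treated as recorded 21 March 2021, the work-commencement date.
C, as a property-tax lien, has superpriority and ranks first.
The other liens, earliest effective date first: F (21 March 2021), E (17 August 2021), A (22 October 2021), D (18 February 2022), B (19 October 2022).
Because C would otherwise rank above A, the subordination swaps them.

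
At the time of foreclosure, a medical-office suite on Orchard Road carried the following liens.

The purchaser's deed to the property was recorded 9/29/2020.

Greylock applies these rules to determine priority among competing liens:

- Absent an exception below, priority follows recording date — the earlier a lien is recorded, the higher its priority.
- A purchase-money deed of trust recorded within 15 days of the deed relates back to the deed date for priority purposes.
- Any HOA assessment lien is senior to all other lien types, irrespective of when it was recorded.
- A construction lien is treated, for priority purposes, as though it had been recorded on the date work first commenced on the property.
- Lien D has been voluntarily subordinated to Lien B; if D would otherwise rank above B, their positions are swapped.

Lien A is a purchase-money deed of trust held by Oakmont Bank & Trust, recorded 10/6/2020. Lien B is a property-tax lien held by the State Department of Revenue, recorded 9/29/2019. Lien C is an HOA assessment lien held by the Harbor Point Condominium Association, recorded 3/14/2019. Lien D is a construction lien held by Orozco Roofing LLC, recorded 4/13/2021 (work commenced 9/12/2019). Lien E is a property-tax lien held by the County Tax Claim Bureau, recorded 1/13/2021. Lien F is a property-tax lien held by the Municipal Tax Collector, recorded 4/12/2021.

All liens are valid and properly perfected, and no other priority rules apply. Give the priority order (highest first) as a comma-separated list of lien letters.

Effective dates: A relates back to the deed date 9/29/2020; D's effective date is 9/12/2019, when work began.
C, as an HOA assessment lien, has superpriority and ranks first.
The other liens, earliest effective date first: D (9/12/2019), B (9/29/2019), A (9/29/2020), E (1/13/2021), F (4/12/2021).
The subordination applies — D was senior to B — so D and B swap.

C, B, D, A, E, F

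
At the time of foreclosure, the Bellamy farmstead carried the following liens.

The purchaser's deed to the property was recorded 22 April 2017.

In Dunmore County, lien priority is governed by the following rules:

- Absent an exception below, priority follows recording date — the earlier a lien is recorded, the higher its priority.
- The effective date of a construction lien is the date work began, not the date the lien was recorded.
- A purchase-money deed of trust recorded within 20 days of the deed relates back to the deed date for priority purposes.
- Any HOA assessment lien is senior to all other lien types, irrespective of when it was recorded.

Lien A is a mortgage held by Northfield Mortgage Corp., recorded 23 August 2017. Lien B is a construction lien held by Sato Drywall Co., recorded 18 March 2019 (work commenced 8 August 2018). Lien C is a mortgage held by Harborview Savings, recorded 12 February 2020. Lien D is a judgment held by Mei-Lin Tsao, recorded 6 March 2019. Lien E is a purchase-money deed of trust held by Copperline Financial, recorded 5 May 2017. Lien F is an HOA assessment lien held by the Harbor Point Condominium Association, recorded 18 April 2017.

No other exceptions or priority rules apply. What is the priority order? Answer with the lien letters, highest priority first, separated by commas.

F, E, A, B, D, C

Adjusting effective dates: B's effective date is 8 August 2018, when work began; E was recorded within the 20-day window, so its effective date is the deed date 22 April 2017.
F is an HOA assessment lien, so it outranks all other liens regardless of date.
Among the remaining liens, by effective date: E (22 April 2017), A (23 August 2017), B (8 August 2018), D (6 March 2019), C (12 February 2020).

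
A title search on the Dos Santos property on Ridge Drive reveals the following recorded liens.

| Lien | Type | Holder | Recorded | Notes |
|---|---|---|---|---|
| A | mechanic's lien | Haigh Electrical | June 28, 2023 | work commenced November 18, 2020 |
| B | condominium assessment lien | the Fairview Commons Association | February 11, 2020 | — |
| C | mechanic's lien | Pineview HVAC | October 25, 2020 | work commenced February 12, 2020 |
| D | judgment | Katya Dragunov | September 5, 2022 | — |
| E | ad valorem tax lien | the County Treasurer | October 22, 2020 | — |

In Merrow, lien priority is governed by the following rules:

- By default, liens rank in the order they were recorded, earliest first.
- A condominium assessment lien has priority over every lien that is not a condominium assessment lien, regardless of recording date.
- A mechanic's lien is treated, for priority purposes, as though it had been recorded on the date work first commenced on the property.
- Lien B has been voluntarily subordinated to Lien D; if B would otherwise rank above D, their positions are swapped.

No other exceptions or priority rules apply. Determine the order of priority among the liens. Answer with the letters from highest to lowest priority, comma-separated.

D, C, E, A, B

Adjusting effective dates: A's effective date is November 18, 2020, when work began; C is treated as recorded February 12, 2020, the work-commencement date.
As a condominium assessment lien, B is senior to every other lien.
Remaining liens by effective date: C (February 12, 2020), E (October 22, 2020), A (November 18, 2020), D (September 5, 2022).
The subordination applies — B was senior to D — so B and D swap.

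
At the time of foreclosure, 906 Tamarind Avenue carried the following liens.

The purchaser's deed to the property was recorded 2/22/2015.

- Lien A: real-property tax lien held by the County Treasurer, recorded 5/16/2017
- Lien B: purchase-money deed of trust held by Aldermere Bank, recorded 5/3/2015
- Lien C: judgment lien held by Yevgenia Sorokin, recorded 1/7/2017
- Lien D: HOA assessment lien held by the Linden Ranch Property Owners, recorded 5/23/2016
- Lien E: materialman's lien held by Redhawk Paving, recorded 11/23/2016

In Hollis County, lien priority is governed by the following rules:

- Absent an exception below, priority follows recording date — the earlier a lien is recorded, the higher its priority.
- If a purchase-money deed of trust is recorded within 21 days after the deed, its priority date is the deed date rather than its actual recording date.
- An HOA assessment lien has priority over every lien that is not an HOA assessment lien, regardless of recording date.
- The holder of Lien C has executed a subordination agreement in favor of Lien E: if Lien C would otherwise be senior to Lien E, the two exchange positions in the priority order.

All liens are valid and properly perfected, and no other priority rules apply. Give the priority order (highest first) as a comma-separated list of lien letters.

D, B, E, C, A

Adjusting effective dates: B was recorded 70 days after the deed, outside the 21-day window, so it keeps its recording date.
D, as an HOA assessment lien, has superpriority and ranks first.
The other liens, earliest effective date first: B (5/3/2015), E (11/23/2016), C (1/7/2017), A (5/16/2017).
C already ranks below E; the subordination has no effect.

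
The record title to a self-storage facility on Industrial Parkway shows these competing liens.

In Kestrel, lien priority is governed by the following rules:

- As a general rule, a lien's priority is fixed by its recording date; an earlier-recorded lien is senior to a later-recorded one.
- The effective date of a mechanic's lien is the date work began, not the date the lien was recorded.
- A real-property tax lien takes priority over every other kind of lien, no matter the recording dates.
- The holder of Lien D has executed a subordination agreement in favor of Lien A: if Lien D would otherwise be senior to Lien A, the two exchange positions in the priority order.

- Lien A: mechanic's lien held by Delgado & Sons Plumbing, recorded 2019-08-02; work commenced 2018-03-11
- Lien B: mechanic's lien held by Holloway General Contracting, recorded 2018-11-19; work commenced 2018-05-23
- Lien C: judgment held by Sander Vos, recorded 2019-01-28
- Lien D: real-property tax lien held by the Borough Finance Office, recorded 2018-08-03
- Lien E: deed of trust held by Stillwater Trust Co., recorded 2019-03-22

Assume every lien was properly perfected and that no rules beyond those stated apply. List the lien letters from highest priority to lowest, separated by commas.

A, D, B, C, E

Adjusting effective dates: A's effective date is 2018-03-11, when work began; B's effective date is 2018-05-23, when work began.
D, as a real-property tax lien, has superpriority and ranks first.
Among the remaining liens, by effective date: A (2018-03-11), B (2018-05-23), C (2019-01-28), E (2019-03-22).
D would otherwise be senior to A, so under the subordination agreement D and A exchange positions.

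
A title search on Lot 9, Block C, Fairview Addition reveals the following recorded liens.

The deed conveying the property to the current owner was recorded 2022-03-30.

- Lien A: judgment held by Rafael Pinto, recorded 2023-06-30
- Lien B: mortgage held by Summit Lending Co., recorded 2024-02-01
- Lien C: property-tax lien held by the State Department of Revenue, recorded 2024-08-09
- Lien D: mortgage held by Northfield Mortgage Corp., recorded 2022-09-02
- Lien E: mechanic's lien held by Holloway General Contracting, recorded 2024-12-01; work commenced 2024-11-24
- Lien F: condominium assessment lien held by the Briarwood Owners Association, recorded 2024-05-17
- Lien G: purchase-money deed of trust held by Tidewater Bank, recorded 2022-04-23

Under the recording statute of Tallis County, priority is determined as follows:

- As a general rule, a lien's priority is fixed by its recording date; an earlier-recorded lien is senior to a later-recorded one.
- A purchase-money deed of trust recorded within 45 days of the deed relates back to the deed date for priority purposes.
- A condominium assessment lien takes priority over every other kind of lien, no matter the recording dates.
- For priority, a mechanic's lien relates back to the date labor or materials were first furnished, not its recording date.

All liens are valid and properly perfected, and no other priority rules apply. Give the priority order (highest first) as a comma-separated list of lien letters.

F, G, D, A, B, C, E

Effective dates after the stated exceptions: E relates back to 2024-11-24 (work commenced); G was recorded within the 45-day window, so its effective date is the deed date 2022-03-30.
F, as a condominium assessment lien, has superpriority and ranks first.
Ordering the rest by effective date: G (2022-03-30), D (2022-09-02), A (2023-06-30), B (2024-02-01), C (2024-08-09), E (2024-11-24).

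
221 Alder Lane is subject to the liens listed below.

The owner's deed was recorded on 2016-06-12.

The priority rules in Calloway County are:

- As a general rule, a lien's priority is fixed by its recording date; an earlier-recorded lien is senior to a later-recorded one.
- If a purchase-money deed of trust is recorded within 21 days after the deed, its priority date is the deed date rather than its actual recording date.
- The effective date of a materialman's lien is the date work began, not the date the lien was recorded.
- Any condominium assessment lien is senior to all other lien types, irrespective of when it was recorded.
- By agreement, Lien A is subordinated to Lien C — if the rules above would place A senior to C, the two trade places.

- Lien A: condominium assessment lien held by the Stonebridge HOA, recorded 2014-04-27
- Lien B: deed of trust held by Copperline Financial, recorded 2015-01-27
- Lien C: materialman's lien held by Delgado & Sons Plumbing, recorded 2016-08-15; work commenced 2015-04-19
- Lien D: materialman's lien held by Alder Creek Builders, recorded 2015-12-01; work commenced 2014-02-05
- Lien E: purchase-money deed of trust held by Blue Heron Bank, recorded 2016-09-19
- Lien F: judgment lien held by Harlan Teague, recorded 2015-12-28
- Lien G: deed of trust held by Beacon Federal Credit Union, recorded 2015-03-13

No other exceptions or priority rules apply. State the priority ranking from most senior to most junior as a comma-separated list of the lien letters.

First, effective dates: C's effective date is 2015-04-19, when work began; D's effective date is 2014-02-05, when work began; E was recorded 99 days after the deed — beyond 21 days — so no relation-back applies.
A is a condominium assessment lien and takes priority over every other lien.
Among the remaining liens, by effective date: D (2014-02-05), B (2015-01-27), G (2015-03-13), C (2015-04-19), F (2015-12-28), E (2016-09-19).
Because A would otherwise rank above C, the subordination swaps them.

C, D, B, G, A, F, E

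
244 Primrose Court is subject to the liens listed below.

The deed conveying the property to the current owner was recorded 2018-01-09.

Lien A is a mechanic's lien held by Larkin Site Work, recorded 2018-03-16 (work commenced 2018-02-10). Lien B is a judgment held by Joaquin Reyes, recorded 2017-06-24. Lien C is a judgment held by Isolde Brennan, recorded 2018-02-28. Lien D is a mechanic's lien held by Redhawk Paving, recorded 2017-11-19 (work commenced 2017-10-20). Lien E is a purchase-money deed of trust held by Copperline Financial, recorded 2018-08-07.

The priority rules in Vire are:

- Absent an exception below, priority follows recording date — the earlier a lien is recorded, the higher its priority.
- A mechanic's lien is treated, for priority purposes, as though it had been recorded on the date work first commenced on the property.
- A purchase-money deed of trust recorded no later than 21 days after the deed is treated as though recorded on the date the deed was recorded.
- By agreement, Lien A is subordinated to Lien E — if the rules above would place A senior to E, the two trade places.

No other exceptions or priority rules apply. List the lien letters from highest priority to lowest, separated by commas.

Effective dates: A relates back to 2018-02-10 (work commenced); D's effective date is 2017-10-20, when work began; E was recorded 210 days after the deed — beyond 21 days — so no relation-back applies.
Ordering by effective date: B (2017-06-24), D (2017-10-20), A (2018-02-10), C (2018-02-28), E (2018-08-07).
A would otherwise be senior to E, so under the subordination agreement A and E exchange positions.

B, D, E, C, A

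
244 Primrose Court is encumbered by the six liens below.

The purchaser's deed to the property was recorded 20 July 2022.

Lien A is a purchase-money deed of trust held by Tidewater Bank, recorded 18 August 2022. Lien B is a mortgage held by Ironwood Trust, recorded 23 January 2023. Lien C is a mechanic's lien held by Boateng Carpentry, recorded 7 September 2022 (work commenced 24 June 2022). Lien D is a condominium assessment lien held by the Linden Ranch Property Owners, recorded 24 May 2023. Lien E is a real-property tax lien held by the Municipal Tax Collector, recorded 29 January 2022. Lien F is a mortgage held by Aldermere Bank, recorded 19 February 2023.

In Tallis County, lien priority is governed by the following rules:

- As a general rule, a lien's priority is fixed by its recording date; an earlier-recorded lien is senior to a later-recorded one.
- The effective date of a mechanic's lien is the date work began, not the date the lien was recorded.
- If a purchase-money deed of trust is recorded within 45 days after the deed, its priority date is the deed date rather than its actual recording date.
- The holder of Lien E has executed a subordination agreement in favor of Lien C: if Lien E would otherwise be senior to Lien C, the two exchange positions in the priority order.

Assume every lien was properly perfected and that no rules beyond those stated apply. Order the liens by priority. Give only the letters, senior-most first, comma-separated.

Adjusting effective dates: A was recorded within the 45-day window, so its effective date is the deed date 20 July 2022; C relates back to 24 June 2022 (work commenced).
By effective date: E (29 January 2022), C (24 June 2022), A (20 July 2022), B (23 January 2023), F (19 February 2023), D (24 May 2023).
Because E would otherwise rank above C, the subordination swaps them.

C, E, A, B, F, D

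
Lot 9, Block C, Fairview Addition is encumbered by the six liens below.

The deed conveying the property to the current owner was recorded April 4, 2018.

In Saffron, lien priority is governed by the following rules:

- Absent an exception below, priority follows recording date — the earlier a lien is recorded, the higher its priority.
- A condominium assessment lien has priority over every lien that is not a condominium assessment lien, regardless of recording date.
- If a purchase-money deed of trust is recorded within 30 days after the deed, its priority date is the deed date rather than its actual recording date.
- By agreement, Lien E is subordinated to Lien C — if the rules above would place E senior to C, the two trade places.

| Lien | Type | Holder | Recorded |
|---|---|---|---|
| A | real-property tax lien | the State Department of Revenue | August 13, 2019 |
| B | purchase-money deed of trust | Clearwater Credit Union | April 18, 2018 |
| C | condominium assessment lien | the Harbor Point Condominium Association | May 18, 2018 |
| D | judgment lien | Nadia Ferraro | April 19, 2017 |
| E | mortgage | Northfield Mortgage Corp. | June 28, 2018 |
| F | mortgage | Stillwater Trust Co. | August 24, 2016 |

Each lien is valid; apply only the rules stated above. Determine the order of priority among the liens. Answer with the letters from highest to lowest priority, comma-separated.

First, effective dates: B relates back to the deed date April 4, 2018.
As a condominium assessment lien, C is senior to every other lien.
The other liens, earliest effective date first: F (August 24, 2016), D (April 19, 2017), B (April 4, 2018), E (June 28, 2018), A (August 13, 2019).
Since E is not senior to C, the subordination leaves the order unchanged.

C, F, D, B, E, A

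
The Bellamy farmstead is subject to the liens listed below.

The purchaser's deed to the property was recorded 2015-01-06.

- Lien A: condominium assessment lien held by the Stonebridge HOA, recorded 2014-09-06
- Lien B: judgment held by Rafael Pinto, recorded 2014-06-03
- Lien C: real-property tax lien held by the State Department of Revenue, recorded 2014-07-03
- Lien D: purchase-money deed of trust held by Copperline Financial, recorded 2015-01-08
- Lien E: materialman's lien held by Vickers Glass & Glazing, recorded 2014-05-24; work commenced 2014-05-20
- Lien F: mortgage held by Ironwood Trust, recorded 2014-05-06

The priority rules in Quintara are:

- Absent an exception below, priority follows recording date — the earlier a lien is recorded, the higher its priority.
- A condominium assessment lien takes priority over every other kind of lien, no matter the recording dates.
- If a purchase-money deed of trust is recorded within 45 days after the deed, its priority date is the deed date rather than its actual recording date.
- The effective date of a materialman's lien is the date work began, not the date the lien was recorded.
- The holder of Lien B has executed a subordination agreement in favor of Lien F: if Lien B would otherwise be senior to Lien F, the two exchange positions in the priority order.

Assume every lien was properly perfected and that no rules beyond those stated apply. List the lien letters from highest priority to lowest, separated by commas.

A, F, E, B, C, D

Adjusting effective dates: D was recorded within the 45-day window, so its effective date is the deed date 2015-01-06; E relates back to 2014-05-20 (work commenced).
As a condominium assessment lien, A is senior to every other lien.
Remaining liens by effective date: F (2014-05-06), E (2014-05-20), B (2014-06-03), C (2014-07-03), D (2015-01-06).
Since B is not senior to F, the subordination leaves the order unchanged.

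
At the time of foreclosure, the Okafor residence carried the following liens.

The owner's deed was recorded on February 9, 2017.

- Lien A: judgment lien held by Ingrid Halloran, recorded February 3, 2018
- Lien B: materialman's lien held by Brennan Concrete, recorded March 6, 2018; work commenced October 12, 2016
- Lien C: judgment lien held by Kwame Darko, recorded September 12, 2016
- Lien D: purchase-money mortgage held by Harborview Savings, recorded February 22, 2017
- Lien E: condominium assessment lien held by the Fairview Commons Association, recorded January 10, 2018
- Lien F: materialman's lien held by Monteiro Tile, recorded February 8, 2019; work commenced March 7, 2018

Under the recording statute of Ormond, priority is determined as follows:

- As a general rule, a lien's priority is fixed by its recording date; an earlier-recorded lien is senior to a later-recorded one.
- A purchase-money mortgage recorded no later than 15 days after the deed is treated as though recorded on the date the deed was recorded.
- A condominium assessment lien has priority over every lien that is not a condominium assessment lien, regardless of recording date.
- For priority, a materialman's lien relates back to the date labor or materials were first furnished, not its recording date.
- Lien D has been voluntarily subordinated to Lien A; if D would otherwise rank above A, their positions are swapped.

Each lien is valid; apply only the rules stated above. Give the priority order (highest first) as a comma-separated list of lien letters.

Effective dates after the stated exceptions: B is treated as recorded October 12, 2016, the work-commencement date; D's effective date is the deed date, February 9, 2017; F relates back to March 7, 2018 (work commenced).
As a condominium assessment lien, E is senior to every other lien.
Ordering the rest by effective date: C (September 12, 2016), B (October 12, 2016), D (February 9, 2017), A (February 3, 2018), F (March 7, 2018).
D would otherwise be senior to A, so under the subordination agreement D and A exchange positions.

E, C, B, A, D, F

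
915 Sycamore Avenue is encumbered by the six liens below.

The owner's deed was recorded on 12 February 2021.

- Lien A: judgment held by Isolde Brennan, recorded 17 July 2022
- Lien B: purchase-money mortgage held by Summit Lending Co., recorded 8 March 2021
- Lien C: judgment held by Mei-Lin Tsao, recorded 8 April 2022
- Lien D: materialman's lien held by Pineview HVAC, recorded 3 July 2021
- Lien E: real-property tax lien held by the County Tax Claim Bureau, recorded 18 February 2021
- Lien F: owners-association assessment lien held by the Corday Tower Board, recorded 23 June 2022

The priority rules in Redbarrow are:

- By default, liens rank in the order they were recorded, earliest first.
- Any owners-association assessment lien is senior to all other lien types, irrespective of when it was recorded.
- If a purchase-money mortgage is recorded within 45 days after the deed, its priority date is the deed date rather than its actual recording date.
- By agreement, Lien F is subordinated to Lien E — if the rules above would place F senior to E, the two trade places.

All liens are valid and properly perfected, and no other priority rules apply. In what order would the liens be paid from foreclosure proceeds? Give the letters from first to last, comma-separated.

Effective dates: B relates back to the deed date 12 February 2021.
F is an owners-association assessment lien, so it outranks all other liens regardless of date.
Among the remaining liens, by effective date: B (12 February 2021), E (18 February 2021), D (3 July 2021), C (8 April 2022), A (17 July 2022).
F would otherwise be senior to E, so under the subordination agreement F and E exchange positions.

E, B, F, D, C, A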